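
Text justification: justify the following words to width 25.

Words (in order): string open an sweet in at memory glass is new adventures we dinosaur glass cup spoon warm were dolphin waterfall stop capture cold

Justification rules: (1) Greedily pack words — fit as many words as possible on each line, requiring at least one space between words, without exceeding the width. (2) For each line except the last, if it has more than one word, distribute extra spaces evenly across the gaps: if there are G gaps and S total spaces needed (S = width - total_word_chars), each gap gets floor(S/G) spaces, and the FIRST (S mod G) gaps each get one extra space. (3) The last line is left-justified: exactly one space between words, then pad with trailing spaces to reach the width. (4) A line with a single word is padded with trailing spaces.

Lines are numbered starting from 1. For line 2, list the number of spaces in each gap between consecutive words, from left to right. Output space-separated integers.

Line 1: ['string', 'open', 'an', 'sweet', 'in'] (min_width=23, slack=2)
Line 2: ['at', 'memory', 'glass', 'is', 'new'] (min_width=22, slack=3)
Line 3: ['adventures', 'we', 'dinosaur'] (min_width=22, slack=3)
Line 4: ['glass', 'cup', 'spoon', 'warm', 'were'] (min_width=25, slack=0)
Line 5: ['dolphin', 'waterfall', 'stop'] (min_width=22, slack=3)
Line 6: ['capture', 'cold'] (min_width=12, slack=13)

Answer: 2 2 2 1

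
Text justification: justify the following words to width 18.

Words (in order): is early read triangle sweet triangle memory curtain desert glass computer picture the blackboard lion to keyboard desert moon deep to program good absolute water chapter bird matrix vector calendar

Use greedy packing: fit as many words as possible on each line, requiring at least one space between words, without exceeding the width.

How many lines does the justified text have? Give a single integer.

Answer: 14

Derivation:
Line 1: ['is', 'early', 'read'] (min_width=13, slack=5)
Line 2: ['triangle', 'sweet'] (min_width=14, slack=4)
Line 3: ['triangle', 'memory'] (min_width=15, slack=3)
Line 4: ['curtain', 'desert'] (min_width=14, slack=4)
Line 5: ['glass', 'computer'] (min_width=14, slack=4)
Line 6: ['picture', 'the'] (min_width=11, slack=7)
Line 7: ['blackboard', 'lion', 'to'] (min_width=18, slack=0)
Line 8: ['keyboard', 'desert'] (min_width=15, slack=3)
Line 9: ['moon', 'deep', 'to'] (min_width=12, slack=6)
Line 10: ['program', 'good'] (min_width=12, slack=6)
Line 11: ['absolute', 'water'] (min_width=14, slack=4)
Line 12: ['chapter', 'bird'] (min_width=12, slack=6)
Line 13: ['matrix', 'vector'] (min_width=13, slack=5)
Line 14: ['calendar'] (min_width=8, slack=10)
Total lines: 14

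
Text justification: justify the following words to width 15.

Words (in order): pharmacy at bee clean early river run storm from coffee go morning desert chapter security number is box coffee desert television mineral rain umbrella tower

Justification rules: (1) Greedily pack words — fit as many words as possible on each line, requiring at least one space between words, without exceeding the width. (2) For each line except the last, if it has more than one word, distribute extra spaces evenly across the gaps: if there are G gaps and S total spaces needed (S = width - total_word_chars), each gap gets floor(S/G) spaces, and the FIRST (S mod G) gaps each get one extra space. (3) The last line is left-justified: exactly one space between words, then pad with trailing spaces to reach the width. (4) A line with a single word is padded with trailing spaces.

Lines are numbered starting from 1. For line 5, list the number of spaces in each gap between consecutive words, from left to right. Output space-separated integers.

Line 1: ['pharmacy', 'at', 'bee'] (min_width=15, slack=0)
Line 2: ['clean', 'early'] (min_width=11, slack=4)
Line 3: ['river', 'run', 'storm'] (min_width=15, slack=0)
Line 4: ['from', 'coffee', 'go'] (min_width=14, slack=1)
Line 5: ['morning', 'desert'] (min_width=14, slack=1)
Line 6: ['chapter'] (min_width=7, slack=8)
Line 7: ['security', 'number'] (min_width=15, slack=0)
Line 8: ['is', 'box', 'coffee'] (min_width=13, slack=2)
Line 9: ['desert'] (min_width=6, slack=9)
Line 10: ['television'] (min_width=10, slack=5)
Line 11: ['mineral', 'rain'] (min_width=12, slack=3)
Line 12: ['umbrella', 'tower'] (min_width=14, slack=1)

Answer: 2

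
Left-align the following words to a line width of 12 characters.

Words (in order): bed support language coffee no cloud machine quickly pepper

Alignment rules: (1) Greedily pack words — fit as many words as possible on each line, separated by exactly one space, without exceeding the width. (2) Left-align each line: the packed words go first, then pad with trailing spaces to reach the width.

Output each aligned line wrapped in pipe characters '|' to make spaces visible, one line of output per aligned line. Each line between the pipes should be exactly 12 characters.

Answer: |bed support |
|language    |
|coffee no   |
|cloud       |
|machine     |
|quickly     |
|pepper      |

Derivation:
Line 1: ['bed', 'support'] (min_width=11, slack=1)
Line 2: ['language'] (min_width=8, slack=4)
Line 3: ['coffee', 'no'] (min_width=9, slack=3)
Line 4: ['cloud'] (min_width=5, slack=7)
Line 5: ['machine'] (min_width=7, slack=5)
Line 6: ['quickly'] (min_width=7, slack=5)
Line 7: ['pepper'] (min_width=6, slack=6)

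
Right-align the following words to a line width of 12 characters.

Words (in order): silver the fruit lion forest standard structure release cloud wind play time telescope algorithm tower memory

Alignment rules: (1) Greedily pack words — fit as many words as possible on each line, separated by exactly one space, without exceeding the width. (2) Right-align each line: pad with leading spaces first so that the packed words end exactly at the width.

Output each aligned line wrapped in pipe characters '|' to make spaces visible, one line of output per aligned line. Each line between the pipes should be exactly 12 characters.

Answer: |  silver the|
|  fruit lion|
|      forest|
|    standard|
|   structure|
|     release|
|  cloud wind|
|   play time|
|   telescope|
|   algorithm|
|tower memory|

Derivation:
Line 1: ['silver', 'the'] (min_width=10, slack=2)
Line 2: ['fruit', 'lion'] (min_width=10, slack=2)
Line 3: ['forest'] (min_width=6, slack=6)
Line 4: ['standard'] (min_width=8, slack=4)
Line 5: ['structure'] (min_width=9, slack=3)
Line 6: ['release'] (min_width=7, slack=5)
Line 7: ['cloud', 'wind'] (min_width=10, slack=2)
Line 8: ['play', 'time'] (min_width=9, slack=3)
Line 9: ['telescope'] (min_width=9, slack=3)
Line 10: ['algorithm'] (min_width=9, slack=3)
Line 11: ['tower', 'memory'] (min_width=12, slack=0)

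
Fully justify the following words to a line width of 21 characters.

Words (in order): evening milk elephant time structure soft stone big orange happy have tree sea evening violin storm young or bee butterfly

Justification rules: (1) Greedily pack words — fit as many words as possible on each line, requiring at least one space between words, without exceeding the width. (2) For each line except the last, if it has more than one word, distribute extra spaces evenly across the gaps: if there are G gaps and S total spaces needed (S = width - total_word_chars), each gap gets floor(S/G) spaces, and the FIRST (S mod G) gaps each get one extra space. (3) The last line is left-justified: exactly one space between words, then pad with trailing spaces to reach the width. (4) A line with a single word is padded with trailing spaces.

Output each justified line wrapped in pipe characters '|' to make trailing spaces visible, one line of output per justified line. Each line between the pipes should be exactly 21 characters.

Line 1: ['evening', 'milk', 'elephant'] (min_width=21, slack=0)
Line 2: ['time', 'structure', 'soft'] (min_width=19, slack=2)
Line 3: ['stone', 'big', 'orange'] (min_width=16, slack=5)
Line 4: ['happy', 'have', 'tree', 'sea'] (min_width=19, slack=2)
Line 5: ['evening', 'violin', 'storm'] (min_width=20, slack=1)
Line 6: ['young', 'or', 'bee'] (min_width=12, slack=9)
Line 7: ['butterfly'] (min_width=9, slack=12)

Answer: |evening milk elephant|
|time  structure  soft|
|stone    big   orange|
|happy  have  tree sea|
|evening  violin storm|
|young      or     bee|
|butterfly            |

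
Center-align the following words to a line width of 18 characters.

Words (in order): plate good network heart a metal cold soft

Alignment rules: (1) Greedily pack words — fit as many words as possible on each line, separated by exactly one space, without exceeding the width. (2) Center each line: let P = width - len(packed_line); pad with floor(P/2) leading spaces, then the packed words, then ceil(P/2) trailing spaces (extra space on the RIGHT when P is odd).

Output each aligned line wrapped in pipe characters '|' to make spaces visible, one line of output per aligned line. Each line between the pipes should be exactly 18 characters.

Line 1: ['plate', 'good', 'network'] (min_width=18, slack=0)
Line 2: ['heart', 'a', 'metal', 'cold'] (min_width=18, slack=0)
Line 3: ['soft'] (min_width=4, slack=14)

Answer: |plate good network|
|heart a metal cold|
|       soft       |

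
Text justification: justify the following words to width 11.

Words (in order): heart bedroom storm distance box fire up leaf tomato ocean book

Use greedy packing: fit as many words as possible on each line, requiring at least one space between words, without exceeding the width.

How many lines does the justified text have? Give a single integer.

Answer: 7

Derivation:
Line 1: ['heart'] (min_width=5, slack=6)
Line 2: ['bedroom'] (min_width=7, slack=4)
Line 3: ['storm'] (min_width=5, slack=6)
Line 4: ['distance'] (min_width=8, slack=3)
Line 5: ['box', 'fire', 'up'] (min_width=11, slack=0)
Line 6: ['leaf', 'tomato'] (min_width=11, slack=0)
Line 7: ['ocean', 'book'] (min_width=10, slack=1)
Total lines: 7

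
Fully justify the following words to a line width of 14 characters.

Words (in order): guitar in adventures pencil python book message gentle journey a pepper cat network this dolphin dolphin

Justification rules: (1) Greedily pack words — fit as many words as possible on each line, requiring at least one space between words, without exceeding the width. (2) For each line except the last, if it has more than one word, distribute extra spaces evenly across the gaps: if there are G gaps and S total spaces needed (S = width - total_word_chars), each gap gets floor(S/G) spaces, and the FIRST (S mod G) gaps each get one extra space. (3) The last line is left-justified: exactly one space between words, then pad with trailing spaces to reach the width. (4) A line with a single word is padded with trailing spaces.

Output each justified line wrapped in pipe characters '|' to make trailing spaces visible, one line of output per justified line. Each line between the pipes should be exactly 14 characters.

Answer: |guitar      in|
|adventures    |
|pencil  python|
|book   message|
|gentle journey|
|a  pepper  cat|
|network   this|
|dolphin       |
|dolphin       |

Derivation:
Line 1: ['guitar', 'in'] (min_width=9, slack=5)
Line 2: ['adventures'] (min_width=10, slack=4)
Line 3: ['pencil', 'python'] (min_width=13, slack=1)
Line 4: ['book', 'message'] (min_width=12, slack=2)
Line 5: ['gentle', 'journey'] (min_width=14, slack=0)
Line 6: ['a', 'pepper', 'cat'] (min_width=12, slack=2)
Line 7: ['network', 'this'] (min_width=12, slack=2)
Line 8: ['dolphin'] (min_width=7, slack=7)
Line 9: ['dolphin'] (min_width=7, slack=7)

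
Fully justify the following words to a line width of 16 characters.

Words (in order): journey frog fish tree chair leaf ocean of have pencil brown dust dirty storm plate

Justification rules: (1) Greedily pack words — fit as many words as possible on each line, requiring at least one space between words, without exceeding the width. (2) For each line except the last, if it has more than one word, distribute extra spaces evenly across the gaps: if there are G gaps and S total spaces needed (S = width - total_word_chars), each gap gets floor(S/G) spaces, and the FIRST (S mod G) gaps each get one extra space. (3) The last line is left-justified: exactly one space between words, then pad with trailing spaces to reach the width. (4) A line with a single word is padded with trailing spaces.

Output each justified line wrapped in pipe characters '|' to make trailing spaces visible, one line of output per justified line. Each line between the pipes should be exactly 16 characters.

Answer: |journey     frog|
|fish  tree chair|
|leaf   ocean  of|
|have      pencil|
|brown dust dirty|
|storm plate     |

Derivation:
Line 1: ['journey', 'frog'] (min_width=12, slack=4)
Line 2: ['fish', 'tree', 'chair'] (min_width=15, slack=1)
Line 3: ['leaf', 'ocean', 'of'] (min_width=13, slack=3)
Line 4: ['have', 'pencil'] (min_width=11, slack=5)
Line 5: ['brown', 'dust', 'dirty'] (min_width=16, slack=0)
Line 6: ['storm', 'plate'] (min_width=11, slack=5)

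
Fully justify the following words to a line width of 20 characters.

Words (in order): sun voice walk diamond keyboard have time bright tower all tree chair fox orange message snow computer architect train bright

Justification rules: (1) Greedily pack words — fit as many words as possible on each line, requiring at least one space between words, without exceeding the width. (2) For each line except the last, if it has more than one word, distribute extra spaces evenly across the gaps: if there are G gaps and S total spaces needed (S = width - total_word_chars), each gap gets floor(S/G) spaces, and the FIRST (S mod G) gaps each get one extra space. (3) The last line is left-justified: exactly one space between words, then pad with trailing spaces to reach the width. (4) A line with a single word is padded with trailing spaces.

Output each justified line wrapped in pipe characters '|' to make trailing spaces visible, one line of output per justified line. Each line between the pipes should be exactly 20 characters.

Answer: |sun    voice    walk|
|diamond     keyboard|
|have   time   bright|
|tower all tree chair|
|fox  orange  message|
|snow        computer|
|architect      train|
|bright              |

Derivation:
Line 1: ['sun', 'voice', 'walk'] (min_width=14, slack=6)
Line 2: ['diamond', 'keyboard'] (min_width=16, slack=4)
Line 3: ['have', 'time', 'bright'] (min_width=16, slack=4)
Line 4: ['tower', 'all', 'tree', 'chair'] (min_width=20, slack=0)
Line 5: ['fox', 'orange', 'message'] (min_width=18, slack=2)
Line 6: ['snow', 'computer'] (min_width=13, slack=7)
Line 7: ['architect', 'train'] (min_width=15, slack=5)
Line 8: ['bright'] (min_width=6, slack=14)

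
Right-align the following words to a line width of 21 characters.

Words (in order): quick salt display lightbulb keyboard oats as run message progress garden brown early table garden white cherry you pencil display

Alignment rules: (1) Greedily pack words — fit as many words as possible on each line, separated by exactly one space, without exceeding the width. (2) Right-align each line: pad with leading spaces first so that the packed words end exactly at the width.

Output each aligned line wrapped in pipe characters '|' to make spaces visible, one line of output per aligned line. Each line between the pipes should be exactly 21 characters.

Line 1: ['quick', 'salt', 'display'] (min_width=18, slack=3)
Line 2: ['lightbulb', 'keyboard'] (min_width=18, slack=3)
Line 3: ['oats', 'as', 'run', 'message'] (min_width=19, slack=2)
Line 4: ['progress', 'garden', 'brown'] (min_width=21, slack=0)
Line 5: ['early', 'table', 'garden'] (min_width=18, slack=3)
Line 6: ['white', 'cherry', 'you'] (min_width=16, slack=5)
Line 7: ['pencil', 'display'] (min_width=14, slack=7)

Answer: |   quick salt display|
|   lightbulb keyboard|
|  oats as run message|
|progress garden brown|
|   early table garden|
|     white cherry you|
|       pencil display|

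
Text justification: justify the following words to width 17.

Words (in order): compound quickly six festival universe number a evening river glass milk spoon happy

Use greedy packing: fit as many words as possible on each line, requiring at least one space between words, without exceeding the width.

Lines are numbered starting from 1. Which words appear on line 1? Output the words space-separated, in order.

Line 1: ['compound', 'quickly'] (min_width=16, slack=1)
Line 2: ['six', 'festival'] (min_width=12, slack=5)
Line 3: ['universe', 'number', 'a'] (min_width=17, slack=0)
Line 4: ['evening', 'river'] (min_width=13, slack=4)
Line 5: ['glass', 'milk', 'spoon'] (min_width=16, slack=1)
Line 6: ['happy'] (min_width=5, slack=12)

Answer: compound quickly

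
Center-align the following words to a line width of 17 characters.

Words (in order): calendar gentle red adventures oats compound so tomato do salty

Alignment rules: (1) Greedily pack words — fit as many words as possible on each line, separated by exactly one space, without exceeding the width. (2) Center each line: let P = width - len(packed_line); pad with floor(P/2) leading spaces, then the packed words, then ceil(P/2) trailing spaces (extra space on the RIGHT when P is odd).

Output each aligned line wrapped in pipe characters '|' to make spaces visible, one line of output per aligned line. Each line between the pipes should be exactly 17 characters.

Line 1: ['calendar', 'gentle'] (min_width=15, slack=2)
Line 2: ['red', 'adventures'] (min_width=14, slack=3)
Line 3: ['oats', 'compound', 'so'] (min_width=16, slack=1)
Line 4: ['tomato', 'do', 'salty'] (min_width=15, slack=2)

Answer: | calendar gentle |
| red adventures  |
|oats compound so |
| tomato do salty |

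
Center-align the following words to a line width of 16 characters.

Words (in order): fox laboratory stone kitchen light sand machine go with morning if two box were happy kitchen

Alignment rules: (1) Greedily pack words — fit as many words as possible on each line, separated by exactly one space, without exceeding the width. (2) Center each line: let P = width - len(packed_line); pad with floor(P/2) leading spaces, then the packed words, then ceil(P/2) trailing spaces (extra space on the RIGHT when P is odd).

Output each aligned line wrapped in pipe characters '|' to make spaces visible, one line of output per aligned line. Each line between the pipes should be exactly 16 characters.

Answer: | fox laboratory |
| stone kitchen  |
|   light sand   |
|machine go with |
| morning if two |
| box were happy |
|    kitchen     |

Derivation:
Line 1: ['fox', 'laboratory'] (min_width=14, slack=2)
Line 2: ['stone', 'kitchen'] (min_width=13, slack=3)
Line 3: ['light', 'sand'] (min_width=10, slack=6)
Line 4: ['machine', 'go', 'with'] (min_width=15, slack=1)
Line 5: ['morning', 'if', 'two'] (min_width=14, slack=2)
Line 6: ['box', 'were', 'happy'] (min_width=14, slack=2)
Line 7: ['kitchen'] (min_width=7, slack=9)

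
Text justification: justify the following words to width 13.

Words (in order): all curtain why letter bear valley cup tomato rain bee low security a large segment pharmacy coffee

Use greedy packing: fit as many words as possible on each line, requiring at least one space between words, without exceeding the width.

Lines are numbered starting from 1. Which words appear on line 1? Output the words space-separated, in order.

Line 1: ['all', 'curtain'] (min_width=11, slack=2)
Line 2: ['why', 'letter'] (min_width=10, slack=3)
Line 3: ['bear', 'valley'] (min_width=11, slack=2)
Line 4: ['cup', 'tomato'] (min_width=10, slack=3)
Line 5: ['rain', 'bee', 'low'] (min_width=12, slack=1)
Line 6: ['security', 'a'] (min_width=10, slack=3)
Line 7: ['large', 'segment'] (min_width=13, slack=0)
Line 8: ['pharmacy'] (min_width=8, slack=5)
Line 9: ['coffee'] (min_width=6, slack=7)

Answer: all curtain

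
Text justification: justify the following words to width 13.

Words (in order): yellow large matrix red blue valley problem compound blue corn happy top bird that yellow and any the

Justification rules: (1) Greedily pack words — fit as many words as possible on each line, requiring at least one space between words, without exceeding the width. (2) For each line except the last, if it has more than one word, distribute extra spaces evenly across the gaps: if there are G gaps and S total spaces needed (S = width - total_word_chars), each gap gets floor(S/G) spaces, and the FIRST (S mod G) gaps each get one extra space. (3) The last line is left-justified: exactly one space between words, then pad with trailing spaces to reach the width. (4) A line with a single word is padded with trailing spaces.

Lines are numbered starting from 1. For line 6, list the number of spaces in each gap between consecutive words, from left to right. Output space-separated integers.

Answer: 4

Derivation:
Line 1: ['yellow', 'large'] (min_width=12, slack=1)
Line 2: ['matrix', 'red'] (min_width=10, slack=3)
Line 3: ['blue', 'valley'] (min_width=11, slack=2)
Line 4: ['problem'] (min_width=7, slack=6)
Line 5: ['compound', 'blue'] (min_width=13, slack=0)
Line 6: ['corn', 'happy'] (min_width=10, slack=3)
Line 7: ['top', 'bird', 'that'] (min_width=13, slack=0)
Line 8: ['yellow', 'and'] (min_width=10, slack=3)
Line 9: ['any', 'the'] (min_width=7, slack=6)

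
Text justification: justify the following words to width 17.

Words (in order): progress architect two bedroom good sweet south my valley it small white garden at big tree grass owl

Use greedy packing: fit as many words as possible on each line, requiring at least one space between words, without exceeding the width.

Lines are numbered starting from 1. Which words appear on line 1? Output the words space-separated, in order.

Line 1: ['progress'] (min_width=8, slack=9)
Line 2: ['architect', 'two'] (min_width=13, slack=4)
Line 3: ['bedroom', 'good'] (min_width=12, slack=5)
Line 4: ['sweet', 'south', 'my'] (min_width=14, slack=3)
Line 5: ['valley', 'it', 'small'] (min_width=15, slack=2)
Line 6: ['white', 'garden', 'at'] (min_width=15, slack=2)
Line 7: ['big', 'tree', 'grass'] (min_width=14, slack=3)
Line 8: ['owl'] (min_width=3, slack=14)

Answer: progress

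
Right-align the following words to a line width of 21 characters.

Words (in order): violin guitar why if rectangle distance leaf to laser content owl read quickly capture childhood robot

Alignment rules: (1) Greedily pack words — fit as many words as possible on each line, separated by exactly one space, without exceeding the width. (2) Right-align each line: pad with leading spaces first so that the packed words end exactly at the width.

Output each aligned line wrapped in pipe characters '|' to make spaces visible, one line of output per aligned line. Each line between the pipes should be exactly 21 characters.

Line 1: ['violin', 'guitar', 'why', 'if'] (min_width=20, slack=1)
Line 2: ['rectangle', 'distance'] (min_width=18, slack=3)
Line 3: ['leaf', 'to', 'laser', 'content'] (min_width=21, slack=0)
Line 4: ['owl', 'read', 'quickly'] (min_width=16, slack=5)
Line 5: ['capture', 'childhood'] (min_width=17, slack=4)
Line 6: ['robot'] (min_width=5, slack=16)

Answer: | violin guitar why if|
|   rectangle distance|
|leaf to laser content|
|     owl read quickly|
|    capture childhood|
|                robot|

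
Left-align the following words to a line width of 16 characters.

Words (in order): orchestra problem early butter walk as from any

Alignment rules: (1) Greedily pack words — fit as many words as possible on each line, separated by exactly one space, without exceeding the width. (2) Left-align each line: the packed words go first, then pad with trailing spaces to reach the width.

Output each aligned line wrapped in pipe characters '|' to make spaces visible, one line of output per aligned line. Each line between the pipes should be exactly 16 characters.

Answer: |orchestra       |
|problem early   |
|butter walk as  |
|from any        |

Derivation:
Line 1: ['orchestra'] (min_width=9, slack=7)
Line 2: ['problem', 'early'] (min_width=13, slack=3)
Line 3: ['butter', 'walk', 'as'] (min_width=14, slack=2)
Line 4: ['from', 'any'] (min_width=8, slack=8)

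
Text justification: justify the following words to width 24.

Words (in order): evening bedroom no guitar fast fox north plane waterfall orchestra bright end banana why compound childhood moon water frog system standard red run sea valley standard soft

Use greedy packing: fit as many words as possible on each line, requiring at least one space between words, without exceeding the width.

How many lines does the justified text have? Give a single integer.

Line 1: ['evening', 'bedroom', 'no'] (min_width=18, slack=6)
Line 2: ['guitar', 'fast', 'fox', 'north'] (min_width=21, slack=3)
Line 3: ['plane', 'waterfall'] (min_width=15, slack=9)
Line 4: ['orchestra', 'bright', 'end'] (min_width=20, slack=4)
Line 5: ['banana', 'why', 'compound'] (min_width=19, slack=5)
Line 6: ['childhood', 'moon', 'water'] (min_width=20, slack=4)
Line 7: ['frog', 'system', 'standard', 'red'] (min_width=24, slack=0)
Line 8: ['run', 'sea', 'valley', 'standard'] (min_width=23, slack=1)
Line 9: ['soft'] (min_width=4, slack=20)
Total lines: 9

Answer: 9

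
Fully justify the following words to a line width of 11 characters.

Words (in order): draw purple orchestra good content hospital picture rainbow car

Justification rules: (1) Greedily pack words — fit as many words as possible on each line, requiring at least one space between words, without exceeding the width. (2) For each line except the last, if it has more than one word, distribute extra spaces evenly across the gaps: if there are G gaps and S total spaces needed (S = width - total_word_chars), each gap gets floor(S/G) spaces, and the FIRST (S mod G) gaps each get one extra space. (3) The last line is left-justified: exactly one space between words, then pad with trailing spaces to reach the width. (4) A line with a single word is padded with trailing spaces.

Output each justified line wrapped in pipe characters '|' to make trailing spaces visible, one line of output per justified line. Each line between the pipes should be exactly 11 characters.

Line 1: ['draw', 'purple'] (min_width=11, slack=0)
Line 2: ['orchestra'] (min_width=9, slack=2)
Line 3: ['good'] (min_width=4, slack=7)
Line 4: ['content'] (min_width=7, slack=4)
Line 5: ['hospital'] (min_width=8, slack=3)
Line 6: ['picture'] (min_width=7, slack=4)
Line 7: ['rainbow', 'car'] (min_width=11, slack=0)

Answer: |draw purple|
|orchestra  |
|good       |
|content    |
|hospital   |
|picture    |
|rainbow car|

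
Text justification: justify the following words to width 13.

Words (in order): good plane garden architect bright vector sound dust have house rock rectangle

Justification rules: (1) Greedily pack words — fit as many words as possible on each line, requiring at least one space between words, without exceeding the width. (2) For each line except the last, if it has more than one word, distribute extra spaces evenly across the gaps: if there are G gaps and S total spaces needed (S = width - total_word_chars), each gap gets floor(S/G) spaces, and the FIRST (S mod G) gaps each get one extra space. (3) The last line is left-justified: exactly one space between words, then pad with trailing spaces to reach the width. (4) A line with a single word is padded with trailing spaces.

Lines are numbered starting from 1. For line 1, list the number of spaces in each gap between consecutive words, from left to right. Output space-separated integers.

Line 1: ['good', 'plane'] (min_width=10, slack=3)
Line 2: ['garden'] (min_width=6, slack=7)
Line 3: ['architect'] (min_width=9, slack=4)
Line 4: ['bright', 'vector'] (min_width=13, slack=0)
Line 5: ['sound', 'dust'] (min_width=10, slack=3)
Line 6: ['have', 'house'] (min_width=10, slack=3)
Line 7: ['rock'] (min_width=4, slack=9)
Line 8: ['rectangle'] (min_width=9, slack=4)

Answer: 4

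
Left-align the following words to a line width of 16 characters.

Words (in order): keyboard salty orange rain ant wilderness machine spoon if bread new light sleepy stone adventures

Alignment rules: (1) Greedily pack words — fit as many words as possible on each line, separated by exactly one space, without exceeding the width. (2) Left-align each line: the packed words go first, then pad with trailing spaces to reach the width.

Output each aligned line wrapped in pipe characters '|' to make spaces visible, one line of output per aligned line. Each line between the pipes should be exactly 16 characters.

Answer: |keyboard salty  |
|orange rain ant |
|wilderness      |
|machine spoon if|
|bread new light |
|sleepy stone    |
|adventures      |

Derivation:
Line 1: ['keyboard', 'salty'] (min_width=14, slack=2)
Line 2: ['orange', 'rain', 'ant'] (min_width=15, slack=1)
Line 3: ['wilderness'] (min_width=10, slack=6)
Line 4: ['machine', 'spoon', 'if'] (min_width=16, slack=0)
Line 5: ['bread', 'new', 'light'] (min_width=15, slack=1)
Line 6: ['sleepy', 'stone'] (min_width=12, slack=4)
Line 7: ['adventures'] (min_width=10, slack=6)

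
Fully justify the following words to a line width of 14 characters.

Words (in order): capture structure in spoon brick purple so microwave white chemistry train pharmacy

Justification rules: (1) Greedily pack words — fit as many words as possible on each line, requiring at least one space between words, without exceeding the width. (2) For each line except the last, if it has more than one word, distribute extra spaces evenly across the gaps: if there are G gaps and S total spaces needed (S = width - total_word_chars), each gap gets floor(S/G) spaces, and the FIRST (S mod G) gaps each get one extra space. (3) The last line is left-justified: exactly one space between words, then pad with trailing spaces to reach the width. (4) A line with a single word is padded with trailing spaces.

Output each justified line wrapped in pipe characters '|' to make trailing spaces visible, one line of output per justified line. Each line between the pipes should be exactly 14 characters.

Answer: |capture       |
|structure   in|
|spoon    brick|
|purple      so|
|microwave     |
|white         |
|chemistry     |
|train pharmacy|

Derivation:
Line 1: ['capture'] (min_width=7, slack=7)
Line 2: ['structure', 'in'] (min_width=12, slack=2)
Line 3: ['spoon', 'brick'] (min_width=11, slack=3)
Line 4: ['purple', 'so'] (min_width=9, slack=5)
Line 5: ['microwave'] (min_width=9, slack=5)
Line 6: ['white'] (min_width=5, slack=9)
Line 7: ['chemistry'] (min_width=9, slack=5)
Line 8: ['train', 'pharmacy'] (min_width=14, slack=0)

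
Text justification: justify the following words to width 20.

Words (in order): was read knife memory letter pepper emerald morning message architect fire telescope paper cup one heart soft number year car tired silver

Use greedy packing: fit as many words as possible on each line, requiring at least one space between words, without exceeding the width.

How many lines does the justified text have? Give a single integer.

Line 1: ['was', 'read', 'knife'] (min_width=14, slack=6)
Line 2: ['memory', 'letter', 'pepper'] (min_width=20, slack=0)
Line 3: ['emerald', 'morning'] (min_width=15, slack=5)
Line 4: ['message', 'architect'] (min_width=17, slack=3)
Line 5: ['fire', 'telescope', 'paper'] (min_width=20, slack=0)
Line 6: ['cup', 'one', 'heart', 'soft'] (min_width=18, slack=2)
Line 7: ['number', 'year', 'car'] (min_width=15, slack=5)
Line 8: ['tired', 'silver'] (min_width=12, slack=8)
Total lines: 8

Answer: 8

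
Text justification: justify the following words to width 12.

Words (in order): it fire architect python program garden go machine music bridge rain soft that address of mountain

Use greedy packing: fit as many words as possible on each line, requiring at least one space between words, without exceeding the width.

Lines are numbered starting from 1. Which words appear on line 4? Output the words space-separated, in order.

Answer: program

Derivation:
Line 1: ['it', 'fire'] (min_width=7, slack=5)
Line 2: ['architect'] (min_width=9, slack=3)
Line 3: ['python'] (min_width=6, slack=6)
Line 4: ['program'] (min_width=7, slack=5)
Line 5: ['garden', 'go'] (min_width=9, slack=3)
Line 6: ['machine'] (min_width=7, slack=5)
Line 7: ['music', 'bridge'] (min_width=12, slack=0)
Line 8: ['rain', 'soft'] (min_width=9, slack=3)
Line 9: ['that', 'address'] (min_width=12, slack=0)
Line 10: ['of', 'mountain'] (min_width=11, slack=1)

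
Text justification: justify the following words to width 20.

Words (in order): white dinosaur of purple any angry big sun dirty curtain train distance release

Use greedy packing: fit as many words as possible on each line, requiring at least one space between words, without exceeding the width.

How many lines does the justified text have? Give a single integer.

Answer: 5

Derivation:
Line 1: ['white', 'dinosaur', 'of'] (min_width=17, slack=3)
Line 2: ['purple', 'any', 'angry', 'big'] (min_width=20, slack=0)
Line 3: ['sun', 'dirty', 'curtain'] (min_width=17, slack=3)
Line 4: ['train', 'distance'] (min_width=14, slack=6)
Line 5: ['release'] (min_width=7, slack=13)
Total lines: 5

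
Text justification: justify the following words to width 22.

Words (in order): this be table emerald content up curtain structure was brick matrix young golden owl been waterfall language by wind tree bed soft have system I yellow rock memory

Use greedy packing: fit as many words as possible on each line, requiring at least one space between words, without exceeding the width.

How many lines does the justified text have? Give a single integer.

Line 1: ['this', 'be', 'table', 'emerald'] (min_width=21, slack=1)
Line 2: ['content', 'up', 'curtain'] (min_width=18, slack=4)
Line 3: ['structure', 'was', 'brick'] (min_width=19, slack=3)
Line 4: ['matrix', 'young', 'golden'] (min_width=19, slack=3)
Line 5: ['owl', 'been', 'waterfall'] (min_width=18, slack=4)
Line 6: ['language', 'by', 'wind', 'tree'] (min_width=21, slack=1)
Line 7: ['bed', 'soft', 'have', 'system', 'I'] (min_width=22, slack=0)
Line 8: ['yellow', 'rock', 'memory'] (min_width=18, slack=4)
Total lines: 8

Answer: 8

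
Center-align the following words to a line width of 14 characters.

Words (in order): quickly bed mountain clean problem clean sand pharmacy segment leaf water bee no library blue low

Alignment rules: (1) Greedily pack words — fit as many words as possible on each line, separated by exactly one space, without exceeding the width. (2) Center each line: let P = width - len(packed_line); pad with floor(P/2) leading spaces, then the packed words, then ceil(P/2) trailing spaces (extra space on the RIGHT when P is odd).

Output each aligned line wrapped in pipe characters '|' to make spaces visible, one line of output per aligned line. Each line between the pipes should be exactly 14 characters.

Line 1: ['quickly', 'bed'] (min_width=11, slack=3)
Line 2: ['mountain', 'clean'] (min_width=14, slack=0)
Line 3: ['problem', 'clean'] (min_width=13, slack=1)
Line 4: ['sand', 'pharmacy'] (min_width=13, slack=1)
Line 5: ['segment', 'leaf'] (min_width=12, slack=2)
Line 6: ['water', 'bee', 'no'] (min_width=12, slack=2)
Line 7: ['library', 'blue'] (min_width=12, slack=2)
Line 8: ['low'] (min_width=3, slack=11)

Answer: | quickly bed  |
|mountain clean|
|problem clean |
|sand pharmacy |
| segment leaf |
| water bee no |
| library blue |
|     low      |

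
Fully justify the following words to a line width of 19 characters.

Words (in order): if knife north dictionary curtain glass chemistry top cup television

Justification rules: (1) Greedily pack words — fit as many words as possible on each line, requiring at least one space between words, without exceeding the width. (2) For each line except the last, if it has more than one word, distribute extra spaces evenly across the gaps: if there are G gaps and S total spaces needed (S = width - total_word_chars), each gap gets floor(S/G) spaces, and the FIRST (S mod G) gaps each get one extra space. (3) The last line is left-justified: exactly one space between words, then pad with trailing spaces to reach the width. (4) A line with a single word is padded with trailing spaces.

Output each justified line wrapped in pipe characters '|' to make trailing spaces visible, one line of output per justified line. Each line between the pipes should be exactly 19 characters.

Line 1: ['if', 'knife', 'north'] (min_width=14, slack=5)
Line 2: ['dictionary', 'curtain'] (min_width=18, slack=1)
Line 3: ['glass', 'chemistry', 'top'] (min_width=19, slack=0)
Line 4: ['cup', 'television'] (min_width=14, slack=5)

Answer: |if    knife   north|
|dictionary  curtain|
|glass chemistry top|
|cup television     |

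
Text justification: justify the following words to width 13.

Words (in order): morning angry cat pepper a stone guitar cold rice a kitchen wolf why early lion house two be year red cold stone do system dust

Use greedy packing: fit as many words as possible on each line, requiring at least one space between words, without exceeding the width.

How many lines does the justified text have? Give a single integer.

Answer: 11

Derivation:
Line 1: ['morning', 'angry'] (min_width=13, slack=0)
Line 2: ['cat', 'pepper', 'a'] (min_width=12, slack=1)
Line 3: ['stone', 'guitar'] (min_width=12, slack=1)
Line 4: ['cold', 'rice', 'a'] (min_width=11, slack=2)
Line 5: ['kitchen', 'wolf'] (min_width=12, slack=1)
Line 6: ['why', 'early'] (min_width=9, slack=4)
Line 7: ['lion', 'house'] (min_width=10, slack=3)
Line 8: ['two', 'be', 'year'] (min_width=11, slack=2)
Line 9: ['red', 'cold'] (min_width=8, slack=5)
Line 10: ['stone', 'do'] (min_width=8, slack=5)
Line 11: ['system', 'dust'] (min_width=11, slack=2)
Total lines: 11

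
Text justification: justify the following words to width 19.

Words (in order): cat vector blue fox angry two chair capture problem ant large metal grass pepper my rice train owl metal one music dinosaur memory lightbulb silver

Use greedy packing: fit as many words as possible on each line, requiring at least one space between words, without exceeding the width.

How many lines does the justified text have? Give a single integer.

Line 1: ['cat', 'vector', 'blue', 'fox'] (min_width=19, slack=0)
Line 2: ['angry', 'two', 'chair'] (min_width=15, slack=4)
Line 3: ['capture', 'problem', 'ant'] (min_width=19, slack=0)
Line 4: ['large', 'metal', 'grass'] (min_width=17, slack=2)
Line 5: ['pepper', 'my', 'rice'] (min_width=14, slack=5)
Line 6: ['train', 'owl', 'metal', 'one'] (min_width=19, slack=0)
Line 7: ['music', 'dinosaur'] (min_width=14, slack=5)
Line 8: ['memory', 'lightbulb'] (min_width=16, slack=3)
Line 9: ['silver'] (min_width=6, slack=13)
Total lines: 9

Answer: 9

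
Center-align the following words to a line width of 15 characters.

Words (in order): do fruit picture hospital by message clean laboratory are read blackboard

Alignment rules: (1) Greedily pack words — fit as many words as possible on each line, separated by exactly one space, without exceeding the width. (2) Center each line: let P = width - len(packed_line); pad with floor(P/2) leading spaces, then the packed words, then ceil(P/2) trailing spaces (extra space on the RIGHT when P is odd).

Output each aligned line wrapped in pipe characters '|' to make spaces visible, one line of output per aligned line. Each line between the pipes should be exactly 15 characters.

Answer: |   do fruit    |
|    picture    |
|  hospital by  |
| message clean |
|laboratory are |
|read blackboard|

Derivation:
Line 1: ['do', 'fruit'] (min_width=8, slack=7)
Line 2: ['picture'] (min_width=7, slack=8)
Line 3: ['hospital', 'by'] (min_width=11, slack=4)
Line 4: ['message', 'clean'] (min_width=13, slack=2)
Line 5: ['laboratory', 'are'] (min_width=14, slack=1)
Line 6: ['read', 'blackboard'] (min_width=15, slack=0)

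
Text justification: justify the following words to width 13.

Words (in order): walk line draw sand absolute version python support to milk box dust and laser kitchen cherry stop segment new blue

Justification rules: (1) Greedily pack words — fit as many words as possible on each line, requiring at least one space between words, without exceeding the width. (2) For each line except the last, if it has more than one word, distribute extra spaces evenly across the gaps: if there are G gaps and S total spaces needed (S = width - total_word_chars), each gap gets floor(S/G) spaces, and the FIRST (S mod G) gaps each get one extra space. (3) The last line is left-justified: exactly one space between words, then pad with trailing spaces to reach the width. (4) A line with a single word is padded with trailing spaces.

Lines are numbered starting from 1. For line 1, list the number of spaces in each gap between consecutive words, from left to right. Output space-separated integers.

Line 1: ['walk', 'line'] (min_width=9, slack=4)
Line 2: ['draw', 'sand'] (min_width=9, slack=4)
Line 3: ['absolute'] (min_width=8, slack=5)
Line 4: ['version'] (min_width=7, slack=6)
Line 5: ['python'] (min_width=6, slack=7)
Line 6: ['support', 'to'] (min_width=10, slack=3)
Line 7: ['milk', 'box', 'dust'] (min_width=13, slack=0)
Line 8: ['and', 'laser'] (min_width=9, slack=4)
Line 9: ['kitchen'] (min_width=7, slack=6)
Line 10: ['cherry', 'stop'] (min_width=11, slack=2)
Line 11: ['segment', 'new'] (min_width=11, slack=2)
Line 12: ['blue'] (min_width=4, slack=9)

Answer: 5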